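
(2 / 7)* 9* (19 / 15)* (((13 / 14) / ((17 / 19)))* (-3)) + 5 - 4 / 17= -22392 / 4165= -5.38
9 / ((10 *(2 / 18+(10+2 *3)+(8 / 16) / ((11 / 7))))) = 891 / 16265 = 0.05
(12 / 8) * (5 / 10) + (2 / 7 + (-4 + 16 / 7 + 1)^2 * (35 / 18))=73 / 36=2.03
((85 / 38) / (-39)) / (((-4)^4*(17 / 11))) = -0.00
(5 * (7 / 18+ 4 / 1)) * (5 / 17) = 1975 / 306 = 6.45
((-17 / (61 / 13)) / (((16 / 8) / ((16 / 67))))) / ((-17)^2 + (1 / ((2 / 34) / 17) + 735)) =-136 / 412787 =-0.00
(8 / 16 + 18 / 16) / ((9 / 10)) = 65 / 36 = 1.81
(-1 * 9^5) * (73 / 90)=-478953 / 10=-47895.30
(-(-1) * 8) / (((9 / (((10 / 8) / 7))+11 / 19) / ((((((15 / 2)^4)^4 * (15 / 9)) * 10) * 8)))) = 5199989948272705078125 / 2479616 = 2097094851893480.72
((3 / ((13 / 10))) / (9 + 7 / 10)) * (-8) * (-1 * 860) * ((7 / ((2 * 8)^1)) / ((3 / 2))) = 602000 / 1261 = 477.40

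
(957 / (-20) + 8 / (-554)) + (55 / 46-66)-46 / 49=-113.61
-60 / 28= -15 / 7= -2.14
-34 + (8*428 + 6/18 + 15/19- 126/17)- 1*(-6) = 3284630/969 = 3389.71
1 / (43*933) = 1 / 40119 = 0.00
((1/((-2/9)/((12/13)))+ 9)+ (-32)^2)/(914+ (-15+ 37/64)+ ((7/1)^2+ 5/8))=856000/789737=1.08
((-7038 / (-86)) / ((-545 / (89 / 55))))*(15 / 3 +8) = -4071483 / 1288925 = -3.16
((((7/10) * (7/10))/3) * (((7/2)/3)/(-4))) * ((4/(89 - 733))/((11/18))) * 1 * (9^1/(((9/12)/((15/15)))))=147/25300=0.01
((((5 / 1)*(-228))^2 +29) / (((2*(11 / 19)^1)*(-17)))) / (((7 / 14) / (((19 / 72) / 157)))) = -469166069 / 2113848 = -221.95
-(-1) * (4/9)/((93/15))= 20/279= 0.07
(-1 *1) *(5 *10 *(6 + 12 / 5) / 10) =-42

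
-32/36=-8/9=-0.89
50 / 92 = 25 / 46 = 0.54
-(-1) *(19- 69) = -50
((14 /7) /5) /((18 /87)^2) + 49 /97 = 85987 /8730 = 9.85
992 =992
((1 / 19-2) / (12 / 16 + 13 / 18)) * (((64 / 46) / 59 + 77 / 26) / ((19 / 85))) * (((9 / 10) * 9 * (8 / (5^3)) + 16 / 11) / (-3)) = 11.62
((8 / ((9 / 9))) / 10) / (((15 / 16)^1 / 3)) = 2.56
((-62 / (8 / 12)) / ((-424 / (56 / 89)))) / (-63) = -31 / 14151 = -0.00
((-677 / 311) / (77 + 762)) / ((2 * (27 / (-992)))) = 335792 / 7045083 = 0.05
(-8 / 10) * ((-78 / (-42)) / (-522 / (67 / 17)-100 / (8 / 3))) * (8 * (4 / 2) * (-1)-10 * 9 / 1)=-738608 / 797055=-0.93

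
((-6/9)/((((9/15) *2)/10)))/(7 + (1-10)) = 25/9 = 2.78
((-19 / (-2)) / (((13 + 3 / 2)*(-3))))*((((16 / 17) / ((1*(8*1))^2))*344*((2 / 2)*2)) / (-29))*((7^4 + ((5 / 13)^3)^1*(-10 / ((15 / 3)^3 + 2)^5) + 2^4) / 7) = 26.31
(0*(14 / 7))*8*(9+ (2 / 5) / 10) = 0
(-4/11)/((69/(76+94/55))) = -17096/41745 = -0.41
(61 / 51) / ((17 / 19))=1159 / 867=1.34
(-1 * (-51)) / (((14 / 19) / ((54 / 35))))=26163 / 245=106.79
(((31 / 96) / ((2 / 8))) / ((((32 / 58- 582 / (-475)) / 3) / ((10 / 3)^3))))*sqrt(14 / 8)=53378125*sqrt(7) / 1321812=106.84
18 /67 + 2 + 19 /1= 21.27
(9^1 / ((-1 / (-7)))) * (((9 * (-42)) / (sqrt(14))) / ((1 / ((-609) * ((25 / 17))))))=25897725 * sqrt(14) / 17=5700024.36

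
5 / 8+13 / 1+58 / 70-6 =2367 / 280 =8.45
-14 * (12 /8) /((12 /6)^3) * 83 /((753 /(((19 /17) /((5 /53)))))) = -585067 /170680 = -3.43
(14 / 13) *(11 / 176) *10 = 35 / 52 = 0.67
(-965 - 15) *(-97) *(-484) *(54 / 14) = -177463440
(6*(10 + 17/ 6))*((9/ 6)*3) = 693/ 2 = 346.50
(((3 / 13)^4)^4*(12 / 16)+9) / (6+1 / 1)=23954997930723614439 / 18631665057129035548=1.29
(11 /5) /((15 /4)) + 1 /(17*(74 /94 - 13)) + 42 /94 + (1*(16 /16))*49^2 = 2402.03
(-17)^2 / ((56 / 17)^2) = 83521 / 3136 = 26.63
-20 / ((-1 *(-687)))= -20 / 687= -0.03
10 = 10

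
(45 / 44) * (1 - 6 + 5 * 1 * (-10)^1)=-225 / 4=-56.25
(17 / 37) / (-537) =-17 / 19869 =-0.00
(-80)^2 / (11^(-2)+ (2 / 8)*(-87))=-3097600 / 10523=-294.36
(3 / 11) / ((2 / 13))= 39 / 22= 1.77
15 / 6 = 5 / 2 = 2.50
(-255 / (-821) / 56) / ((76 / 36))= 2295 / 873544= 0.00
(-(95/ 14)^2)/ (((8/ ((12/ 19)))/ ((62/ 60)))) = -2945/ 784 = -3.76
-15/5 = -3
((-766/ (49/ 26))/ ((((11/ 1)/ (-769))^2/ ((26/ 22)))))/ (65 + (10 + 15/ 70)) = -23555091352/ 754677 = -31212.15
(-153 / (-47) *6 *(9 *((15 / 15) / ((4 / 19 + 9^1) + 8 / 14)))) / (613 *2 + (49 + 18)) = 366282 / 26354357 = 0.01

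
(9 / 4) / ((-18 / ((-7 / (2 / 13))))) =91 / 16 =5.69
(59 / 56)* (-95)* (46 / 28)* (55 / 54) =-7090325 / 42336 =-167.48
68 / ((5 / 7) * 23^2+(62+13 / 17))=4046 / 26217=0.15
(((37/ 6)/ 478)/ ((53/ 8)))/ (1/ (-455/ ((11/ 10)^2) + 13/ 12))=-20143799/ 27588726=-0.73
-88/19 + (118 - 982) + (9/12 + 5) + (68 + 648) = -11163/76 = -146.88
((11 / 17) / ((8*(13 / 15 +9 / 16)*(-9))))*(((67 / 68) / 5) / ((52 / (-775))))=0.02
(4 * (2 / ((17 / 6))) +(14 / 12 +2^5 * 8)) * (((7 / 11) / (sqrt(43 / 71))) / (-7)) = -26519 * sqrt(3053) / 48246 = -30.37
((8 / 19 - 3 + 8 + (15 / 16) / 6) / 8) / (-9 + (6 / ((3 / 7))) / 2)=-3391 / 9728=-0.35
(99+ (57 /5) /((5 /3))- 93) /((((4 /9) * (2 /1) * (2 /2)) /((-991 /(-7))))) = 2862999 /1400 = 2045.00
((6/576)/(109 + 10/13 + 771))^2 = 169/1208240640000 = 0.00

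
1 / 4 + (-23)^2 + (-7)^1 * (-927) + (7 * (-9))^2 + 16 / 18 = 10988.14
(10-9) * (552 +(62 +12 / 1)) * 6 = 3756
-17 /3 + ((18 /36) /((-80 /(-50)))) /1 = -257 /48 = -5.35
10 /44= 5 /22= 0.23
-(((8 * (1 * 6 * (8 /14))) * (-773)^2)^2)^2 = -173237084506675299201367331045376 /2401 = -72152055188119658143010130000.00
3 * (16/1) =48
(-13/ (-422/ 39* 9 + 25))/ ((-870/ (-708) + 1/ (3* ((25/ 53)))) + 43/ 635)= 189947550/ 2118654913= 0.09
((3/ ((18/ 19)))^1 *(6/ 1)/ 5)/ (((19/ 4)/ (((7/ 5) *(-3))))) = -84/ 25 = -3.36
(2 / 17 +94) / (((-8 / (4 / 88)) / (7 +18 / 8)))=-925 / 187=-4.95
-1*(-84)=84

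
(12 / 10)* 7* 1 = 42 / 5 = 8.40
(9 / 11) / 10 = 9 / 110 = 0.08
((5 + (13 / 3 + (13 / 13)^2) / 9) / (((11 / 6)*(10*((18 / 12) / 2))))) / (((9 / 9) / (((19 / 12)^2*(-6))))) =-54511 / 8910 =-6.12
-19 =-19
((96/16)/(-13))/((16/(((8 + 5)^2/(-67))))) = 39/536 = 0.07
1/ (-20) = -1/ 20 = -0.05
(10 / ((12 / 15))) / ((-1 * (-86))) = 25 / 172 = 0.15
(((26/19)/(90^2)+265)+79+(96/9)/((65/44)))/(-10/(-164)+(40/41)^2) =590608606729/1703095875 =346.79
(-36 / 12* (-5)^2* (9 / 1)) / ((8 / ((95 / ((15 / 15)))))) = -64125 / 8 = -8015.62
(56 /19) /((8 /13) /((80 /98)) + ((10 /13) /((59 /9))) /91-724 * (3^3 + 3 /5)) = -19543160 /132492592327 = -0.00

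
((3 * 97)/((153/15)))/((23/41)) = 19885/391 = 50.86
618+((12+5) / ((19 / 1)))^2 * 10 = 225988 / 361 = 626.01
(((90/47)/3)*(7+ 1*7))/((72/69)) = 805/94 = 8.56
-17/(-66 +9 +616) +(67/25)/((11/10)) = 73971/30745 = 2.41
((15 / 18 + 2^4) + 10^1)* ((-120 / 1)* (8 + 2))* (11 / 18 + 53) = -1726277.78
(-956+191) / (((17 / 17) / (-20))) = 15300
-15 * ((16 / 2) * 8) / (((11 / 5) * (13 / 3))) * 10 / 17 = -144000 / 2431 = -59.23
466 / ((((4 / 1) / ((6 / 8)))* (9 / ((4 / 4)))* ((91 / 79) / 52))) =18407 / 42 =438.26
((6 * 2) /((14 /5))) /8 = 15 /28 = 0.54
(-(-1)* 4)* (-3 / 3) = -4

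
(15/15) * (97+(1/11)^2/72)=845065/8712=97.00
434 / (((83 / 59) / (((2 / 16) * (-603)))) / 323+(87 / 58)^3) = 39898040112 / 310261705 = 128.59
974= 974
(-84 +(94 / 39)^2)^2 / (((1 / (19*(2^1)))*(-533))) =-435.88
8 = 8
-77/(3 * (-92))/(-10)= -77/2760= -0.03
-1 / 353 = -0.00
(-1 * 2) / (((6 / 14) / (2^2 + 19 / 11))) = -294 / 11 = -26.73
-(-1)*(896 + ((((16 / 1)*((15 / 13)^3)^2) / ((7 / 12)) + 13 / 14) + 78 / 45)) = 976520567671 / 1013629890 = 963.39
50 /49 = 1.02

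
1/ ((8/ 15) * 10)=3/ 16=0.19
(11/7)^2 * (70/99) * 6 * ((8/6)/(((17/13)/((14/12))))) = 5720/459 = 12.46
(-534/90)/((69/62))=-5518/1035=-5.33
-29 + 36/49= -1385/49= -28.27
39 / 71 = 0.55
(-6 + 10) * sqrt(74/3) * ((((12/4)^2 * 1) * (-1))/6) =-2 * sqrt(222) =-29.80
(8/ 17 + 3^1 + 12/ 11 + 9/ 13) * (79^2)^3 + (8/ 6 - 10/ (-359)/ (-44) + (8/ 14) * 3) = 4255714758310379513/ 3332238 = 1277134093756.32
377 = 377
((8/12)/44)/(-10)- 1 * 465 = -306901/660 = -465.00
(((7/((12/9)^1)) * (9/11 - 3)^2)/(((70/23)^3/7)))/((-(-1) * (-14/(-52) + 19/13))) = 3.59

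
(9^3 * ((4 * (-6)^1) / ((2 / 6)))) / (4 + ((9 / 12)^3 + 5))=-373248 / 67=-5570.87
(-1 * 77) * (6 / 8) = -231 / 4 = -57.75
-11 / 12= -0.92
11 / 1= 11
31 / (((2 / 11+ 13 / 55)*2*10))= 341 / 92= 3.71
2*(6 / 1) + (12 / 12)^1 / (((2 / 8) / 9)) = 48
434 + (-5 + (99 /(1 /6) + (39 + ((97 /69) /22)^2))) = 2447201497 /2304324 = 1062.00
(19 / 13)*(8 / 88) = 19 / 143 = 0.13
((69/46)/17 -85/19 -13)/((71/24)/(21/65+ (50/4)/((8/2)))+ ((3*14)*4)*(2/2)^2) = -60411549/586753402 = -0.10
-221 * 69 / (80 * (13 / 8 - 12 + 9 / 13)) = 198237 / 10070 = 19.69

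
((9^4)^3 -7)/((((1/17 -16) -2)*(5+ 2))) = -4801302120058/2135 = -2248853452.02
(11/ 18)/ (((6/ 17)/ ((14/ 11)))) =119/ 54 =2.20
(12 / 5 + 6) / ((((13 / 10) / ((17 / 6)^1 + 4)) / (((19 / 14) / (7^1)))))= 779 / 91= 8.56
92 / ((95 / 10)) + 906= 17398 / 19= 915.68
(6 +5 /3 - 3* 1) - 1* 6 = -4 /3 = -1.33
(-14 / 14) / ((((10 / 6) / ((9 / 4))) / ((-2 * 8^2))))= 864 / 5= 172.80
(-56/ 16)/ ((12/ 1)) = -7/ 24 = -0.29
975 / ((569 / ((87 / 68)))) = 84825 / 38692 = 2.19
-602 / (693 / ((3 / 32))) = -43 / 528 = -0.08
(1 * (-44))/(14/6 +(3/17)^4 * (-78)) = -11024772/565693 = -19.49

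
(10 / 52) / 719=5 / 18694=0.00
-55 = -55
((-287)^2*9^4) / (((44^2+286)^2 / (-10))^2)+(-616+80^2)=35248827697539801 / 6094193324164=5784.00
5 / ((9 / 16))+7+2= 161 / 9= 17.89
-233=-233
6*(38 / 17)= 228 / 17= 13.41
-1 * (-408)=408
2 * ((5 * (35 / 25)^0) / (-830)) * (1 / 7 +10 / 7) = -11 / 581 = -0.02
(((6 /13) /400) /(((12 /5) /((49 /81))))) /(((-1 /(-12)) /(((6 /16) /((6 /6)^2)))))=49 /37440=0.00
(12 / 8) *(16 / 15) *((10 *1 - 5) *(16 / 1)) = 128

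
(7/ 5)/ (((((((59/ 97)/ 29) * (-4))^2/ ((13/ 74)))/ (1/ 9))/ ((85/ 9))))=36.67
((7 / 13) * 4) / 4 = 7 / 13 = 0.54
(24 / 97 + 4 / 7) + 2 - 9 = -6.18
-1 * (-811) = 811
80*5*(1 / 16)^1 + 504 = 529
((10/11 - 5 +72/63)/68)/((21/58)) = -6583/54978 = -0.12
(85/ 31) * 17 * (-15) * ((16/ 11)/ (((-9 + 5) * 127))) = 86700/ 43307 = 2.00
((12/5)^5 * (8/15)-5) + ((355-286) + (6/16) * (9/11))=146814451/1375000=106.77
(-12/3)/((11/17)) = -68/11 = -6.18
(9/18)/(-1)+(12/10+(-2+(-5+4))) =-23/10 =-2.30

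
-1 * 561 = -561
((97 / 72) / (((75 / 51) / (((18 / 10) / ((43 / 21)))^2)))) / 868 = 934983 / 1146380000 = 0.00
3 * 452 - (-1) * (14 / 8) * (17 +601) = 4875 / 2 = 2437.50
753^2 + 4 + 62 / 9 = 5103179 / 9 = 567019.89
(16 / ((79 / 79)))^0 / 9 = 1 / 9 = 0.11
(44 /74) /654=11 /12099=0.00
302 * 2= 604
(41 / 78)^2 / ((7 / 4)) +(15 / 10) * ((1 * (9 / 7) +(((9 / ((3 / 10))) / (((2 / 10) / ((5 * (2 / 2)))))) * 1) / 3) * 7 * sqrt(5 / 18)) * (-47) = -65358.59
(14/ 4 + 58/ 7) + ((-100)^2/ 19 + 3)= 143933/ 266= 541.10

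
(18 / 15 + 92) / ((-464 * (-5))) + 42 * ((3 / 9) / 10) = 8353 / 5800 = 1.44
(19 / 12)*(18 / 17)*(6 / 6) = 57 / 34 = 1.68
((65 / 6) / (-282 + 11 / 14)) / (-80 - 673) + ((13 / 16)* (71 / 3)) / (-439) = -2733093883 / 62469229392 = -0.04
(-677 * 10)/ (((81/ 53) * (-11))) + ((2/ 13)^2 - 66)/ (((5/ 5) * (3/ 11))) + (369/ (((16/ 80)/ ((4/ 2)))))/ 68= 1101020815/ 5119686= 215.06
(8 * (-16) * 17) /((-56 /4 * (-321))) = -1088 /2247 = -0.48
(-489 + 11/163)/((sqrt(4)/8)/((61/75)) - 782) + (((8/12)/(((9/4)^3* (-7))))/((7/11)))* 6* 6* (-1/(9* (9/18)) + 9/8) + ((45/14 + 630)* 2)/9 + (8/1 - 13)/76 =35663124094021747/253204779693852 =140.85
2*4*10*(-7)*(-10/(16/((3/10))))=105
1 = 1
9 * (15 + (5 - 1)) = 171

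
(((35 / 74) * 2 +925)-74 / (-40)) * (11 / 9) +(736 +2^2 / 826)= 5143523167 / 2750580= 1869.98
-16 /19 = -0.84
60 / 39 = 20 / 13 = 1.54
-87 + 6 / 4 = -171 / 2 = -85.50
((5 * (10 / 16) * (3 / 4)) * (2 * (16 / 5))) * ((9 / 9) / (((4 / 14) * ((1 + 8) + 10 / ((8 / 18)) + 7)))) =15 / 11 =1.36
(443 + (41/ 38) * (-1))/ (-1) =-16793/ 38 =-441.92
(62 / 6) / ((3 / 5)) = 17.22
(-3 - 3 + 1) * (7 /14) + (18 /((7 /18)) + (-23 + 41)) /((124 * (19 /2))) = -20165 /8246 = -2.45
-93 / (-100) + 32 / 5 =733 / 100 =7.33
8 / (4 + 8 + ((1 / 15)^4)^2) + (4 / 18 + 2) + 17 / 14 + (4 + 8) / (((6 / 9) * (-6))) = 4274901562555 / 3875090625126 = 1.10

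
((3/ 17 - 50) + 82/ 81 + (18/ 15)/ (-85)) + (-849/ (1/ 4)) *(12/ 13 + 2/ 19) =-30109614517/ 8502975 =-3541.07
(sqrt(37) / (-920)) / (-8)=sqrt(37) / 7360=0.00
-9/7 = -1.29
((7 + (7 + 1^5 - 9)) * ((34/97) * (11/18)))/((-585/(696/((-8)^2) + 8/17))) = -16973/680940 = -0.02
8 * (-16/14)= -9.14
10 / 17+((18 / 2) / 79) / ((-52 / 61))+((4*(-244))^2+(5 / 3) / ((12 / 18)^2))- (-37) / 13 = 16631147483 / 17459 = 952583.05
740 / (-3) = -740 / 3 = -246.67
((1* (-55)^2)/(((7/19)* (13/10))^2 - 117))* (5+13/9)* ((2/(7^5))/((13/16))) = -202679840000/8289280014561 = -0.02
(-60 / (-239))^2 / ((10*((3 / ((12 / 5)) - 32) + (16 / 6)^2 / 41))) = -531360 / 2577927851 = -0.00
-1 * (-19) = 19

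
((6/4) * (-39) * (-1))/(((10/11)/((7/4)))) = 9009/80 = 112.61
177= 177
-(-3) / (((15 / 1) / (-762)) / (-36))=27432 / 5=5486.40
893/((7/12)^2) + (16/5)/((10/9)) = 2627.21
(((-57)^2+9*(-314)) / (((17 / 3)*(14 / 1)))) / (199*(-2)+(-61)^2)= 1269 / 790874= 0.00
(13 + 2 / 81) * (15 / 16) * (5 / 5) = 12.21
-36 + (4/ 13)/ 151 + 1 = -68701/ 1963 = -35.00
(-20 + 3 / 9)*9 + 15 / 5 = -174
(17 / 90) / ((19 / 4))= 34 / 855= 0.04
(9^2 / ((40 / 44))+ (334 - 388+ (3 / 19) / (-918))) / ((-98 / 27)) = -765264 / 79135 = -9.67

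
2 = 2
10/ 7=1.43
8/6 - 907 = -2717/3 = -905.67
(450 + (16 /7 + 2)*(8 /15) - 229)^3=3818360547 /343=11132246.49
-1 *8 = -8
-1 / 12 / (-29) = 1 / 348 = 0.00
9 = 9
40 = 40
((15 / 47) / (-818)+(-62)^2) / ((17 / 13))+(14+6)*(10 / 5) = 1947366597 / 653582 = 2979.53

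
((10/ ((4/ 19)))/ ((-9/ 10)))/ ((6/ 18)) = -475/ 3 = -158.33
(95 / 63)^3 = 3.43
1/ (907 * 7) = 1/ 6349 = 0.00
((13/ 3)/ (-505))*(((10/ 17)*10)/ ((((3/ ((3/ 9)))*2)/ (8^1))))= -0.02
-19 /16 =-1.19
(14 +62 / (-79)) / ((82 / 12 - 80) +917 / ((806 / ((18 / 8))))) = -0.19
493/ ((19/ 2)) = 51.89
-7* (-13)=91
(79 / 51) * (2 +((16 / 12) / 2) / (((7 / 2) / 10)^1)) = 6478 / 1071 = 6.05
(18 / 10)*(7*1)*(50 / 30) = 21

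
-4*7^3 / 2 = -686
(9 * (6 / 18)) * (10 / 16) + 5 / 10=19 / 8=2.38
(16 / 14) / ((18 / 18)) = 8 / 7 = 1.14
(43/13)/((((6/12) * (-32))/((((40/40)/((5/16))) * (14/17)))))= -0.54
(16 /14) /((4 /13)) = 26 /7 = 3.71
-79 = -79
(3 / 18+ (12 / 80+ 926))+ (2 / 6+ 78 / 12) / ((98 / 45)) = 683149 / 735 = 929.45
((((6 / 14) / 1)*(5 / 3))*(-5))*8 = -200 / 7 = -28.57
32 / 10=16 / 5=3.20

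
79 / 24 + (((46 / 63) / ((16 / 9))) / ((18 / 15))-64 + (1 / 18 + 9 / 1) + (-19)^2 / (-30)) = -319253 / 5040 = -63.34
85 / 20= 17 / 4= 4.25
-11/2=-5.50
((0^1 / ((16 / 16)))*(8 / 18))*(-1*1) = 0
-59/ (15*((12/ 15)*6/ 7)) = -413/ 72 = -5.74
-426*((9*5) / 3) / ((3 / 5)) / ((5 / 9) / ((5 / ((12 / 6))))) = -47925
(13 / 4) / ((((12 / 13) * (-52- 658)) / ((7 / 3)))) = -1183 / 102240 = -0.01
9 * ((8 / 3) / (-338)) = -12 / 169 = -0.07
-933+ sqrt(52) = -933+ 2*sqrt(13) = -925.79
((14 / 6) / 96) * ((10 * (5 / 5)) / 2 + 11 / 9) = 49 / 324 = 0.15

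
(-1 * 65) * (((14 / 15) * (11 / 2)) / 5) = -1001 / 15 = -66.73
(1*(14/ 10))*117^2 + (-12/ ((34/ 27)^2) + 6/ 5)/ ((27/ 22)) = 249168149/ 13005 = 19159.41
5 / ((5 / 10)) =10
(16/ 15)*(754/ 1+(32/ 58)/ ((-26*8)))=4548112/ 5655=804.26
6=6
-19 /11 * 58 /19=-58 /11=-5.27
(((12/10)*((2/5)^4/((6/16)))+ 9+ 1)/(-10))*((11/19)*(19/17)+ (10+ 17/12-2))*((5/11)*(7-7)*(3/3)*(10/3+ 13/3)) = 0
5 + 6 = 11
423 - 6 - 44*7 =109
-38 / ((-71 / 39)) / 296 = 741 / 10508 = 0.07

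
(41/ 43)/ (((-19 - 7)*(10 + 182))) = -41/ 214656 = -0.00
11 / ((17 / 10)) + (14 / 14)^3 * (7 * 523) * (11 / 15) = 686257 / 255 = 2691.20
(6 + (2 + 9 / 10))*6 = 267 / 5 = 53.40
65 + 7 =72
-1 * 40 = -40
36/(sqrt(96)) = 3 * sqrt(6)/2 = 3.67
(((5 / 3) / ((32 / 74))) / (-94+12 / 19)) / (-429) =3515 / 36530208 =0.00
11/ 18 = 0.61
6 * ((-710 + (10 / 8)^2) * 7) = -238035 / 8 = -29754.38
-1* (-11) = 11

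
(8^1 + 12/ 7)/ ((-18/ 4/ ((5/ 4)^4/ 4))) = -10625/ 8064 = -1.32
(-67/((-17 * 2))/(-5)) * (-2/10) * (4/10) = 67/2125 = 0.03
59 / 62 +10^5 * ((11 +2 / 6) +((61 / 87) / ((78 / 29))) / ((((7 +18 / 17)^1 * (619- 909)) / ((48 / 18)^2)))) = 293945121150571 / 259381278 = 1133254.97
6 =6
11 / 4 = 2.75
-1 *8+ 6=-2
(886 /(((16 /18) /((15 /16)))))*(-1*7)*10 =-2093175 /32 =-65411.72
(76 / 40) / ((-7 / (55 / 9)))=-209 / 126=-1.66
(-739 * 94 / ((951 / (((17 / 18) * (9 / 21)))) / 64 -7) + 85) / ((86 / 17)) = -619066033 / 1390018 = -445.37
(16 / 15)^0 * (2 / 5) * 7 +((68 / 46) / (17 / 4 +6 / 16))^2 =2.90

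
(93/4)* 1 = 93/4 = 23.25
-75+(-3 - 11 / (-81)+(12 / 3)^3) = -1123 / 81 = -13.86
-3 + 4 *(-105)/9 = -149/3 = -49.67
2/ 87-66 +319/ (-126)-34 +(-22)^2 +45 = 1558399/ 3654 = 426.49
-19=-19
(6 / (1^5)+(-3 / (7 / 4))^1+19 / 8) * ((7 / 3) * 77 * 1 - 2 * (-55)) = 324137 / 168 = 1929.39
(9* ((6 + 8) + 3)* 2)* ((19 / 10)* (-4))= -11628 / 5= -2325.60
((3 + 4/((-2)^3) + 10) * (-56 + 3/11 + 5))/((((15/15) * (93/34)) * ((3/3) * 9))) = -850/33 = -25.76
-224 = -224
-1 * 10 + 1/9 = -89/9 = -9.89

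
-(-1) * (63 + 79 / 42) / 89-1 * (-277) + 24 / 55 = 57188017 / 205590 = 278.17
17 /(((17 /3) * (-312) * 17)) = -1 /1768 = -0.00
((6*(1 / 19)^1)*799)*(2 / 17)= 564 / 19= 29.68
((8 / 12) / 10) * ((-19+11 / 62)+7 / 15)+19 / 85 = -237197 / 237150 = -1.00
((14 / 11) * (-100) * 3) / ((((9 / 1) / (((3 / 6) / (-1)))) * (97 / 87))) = 20300 / 1067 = 19.03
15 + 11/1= 26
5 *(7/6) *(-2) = -35/3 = -11.67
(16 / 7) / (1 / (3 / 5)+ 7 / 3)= 4 / 7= 0.57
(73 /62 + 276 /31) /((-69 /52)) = -16250 /2139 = -7.60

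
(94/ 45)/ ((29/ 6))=188/ 435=0.43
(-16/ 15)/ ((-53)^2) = -16/ 42135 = -0.00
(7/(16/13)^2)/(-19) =-1183/4864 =-0.24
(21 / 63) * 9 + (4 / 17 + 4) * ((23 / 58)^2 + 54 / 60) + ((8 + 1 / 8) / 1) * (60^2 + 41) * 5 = 84594264017 / 571880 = 147923.10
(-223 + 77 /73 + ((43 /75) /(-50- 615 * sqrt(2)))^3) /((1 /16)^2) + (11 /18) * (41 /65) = -3899603191948939622337451429 /68633734530916638281250- 1062534092224 * sqrt(2) /20089490261947265625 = -56817.59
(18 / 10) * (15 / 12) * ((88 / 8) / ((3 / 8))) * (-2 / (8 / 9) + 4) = 231 / 2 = 115.50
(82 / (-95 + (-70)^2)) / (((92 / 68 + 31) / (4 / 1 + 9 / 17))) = 287 / 120125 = 0.00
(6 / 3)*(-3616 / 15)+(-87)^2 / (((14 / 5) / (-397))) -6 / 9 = -75156121 / 70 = -1073658.87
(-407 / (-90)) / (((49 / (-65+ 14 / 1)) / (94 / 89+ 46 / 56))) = -32374001 / 3663240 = -8.84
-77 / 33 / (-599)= 0.00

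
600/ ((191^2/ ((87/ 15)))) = 3480/ 36481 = 0.10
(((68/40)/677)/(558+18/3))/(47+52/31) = 527/5761784520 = 0.00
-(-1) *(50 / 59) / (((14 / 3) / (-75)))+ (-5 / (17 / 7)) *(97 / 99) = -10869010 / 695079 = -15.64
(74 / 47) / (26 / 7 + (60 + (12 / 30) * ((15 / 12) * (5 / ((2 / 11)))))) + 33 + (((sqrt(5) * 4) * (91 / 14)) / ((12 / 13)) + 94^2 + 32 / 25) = 169 * sqrt(5) / 6 + 22606625651 / 2548575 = 8933.28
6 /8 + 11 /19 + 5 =481 /76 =6.33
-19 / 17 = -1.12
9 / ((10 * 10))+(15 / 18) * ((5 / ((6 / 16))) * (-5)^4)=6250081 / 900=6944.53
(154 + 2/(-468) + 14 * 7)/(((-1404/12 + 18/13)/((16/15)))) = -471736/202905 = -2.32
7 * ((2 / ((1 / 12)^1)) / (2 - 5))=-56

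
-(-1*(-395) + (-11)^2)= -516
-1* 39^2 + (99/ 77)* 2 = -10629/ 7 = -1518.43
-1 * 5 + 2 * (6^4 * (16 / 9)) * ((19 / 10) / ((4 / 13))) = 142247 / 5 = 28449.40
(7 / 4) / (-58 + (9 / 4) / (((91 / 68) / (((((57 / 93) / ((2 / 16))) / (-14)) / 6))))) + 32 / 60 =34639013 / 68835840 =0.50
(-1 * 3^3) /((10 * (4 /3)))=-81 /40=-2.02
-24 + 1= -23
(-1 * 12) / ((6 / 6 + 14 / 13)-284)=156 / 3665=0.04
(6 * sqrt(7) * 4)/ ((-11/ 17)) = -408 * sqrt(7)/ 11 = -98.13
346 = 346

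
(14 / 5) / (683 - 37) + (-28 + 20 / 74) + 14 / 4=-2895177 / 119510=-24.23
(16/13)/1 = 16/13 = 1.23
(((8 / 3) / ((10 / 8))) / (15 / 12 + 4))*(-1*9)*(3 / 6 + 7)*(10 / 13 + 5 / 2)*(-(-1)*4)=-32640 / 91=-358.68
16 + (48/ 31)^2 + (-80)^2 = 6168080/ 961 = 6418.40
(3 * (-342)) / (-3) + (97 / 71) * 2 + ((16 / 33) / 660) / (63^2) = 344.73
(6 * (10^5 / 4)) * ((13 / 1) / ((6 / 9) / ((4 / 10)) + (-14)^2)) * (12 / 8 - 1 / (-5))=9945000 / 593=16770.66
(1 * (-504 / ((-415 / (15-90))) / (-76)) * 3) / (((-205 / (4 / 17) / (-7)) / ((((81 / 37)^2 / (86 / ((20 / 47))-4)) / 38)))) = 148803480 / 8091107215097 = 0.00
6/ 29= 0.21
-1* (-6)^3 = 216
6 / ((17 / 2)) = 12 / 17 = 0.71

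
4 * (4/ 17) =16/ 17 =0.94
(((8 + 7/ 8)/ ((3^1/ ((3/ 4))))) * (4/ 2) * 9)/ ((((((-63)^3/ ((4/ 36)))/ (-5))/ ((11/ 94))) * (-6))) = -3905/ 2256424128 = -0.00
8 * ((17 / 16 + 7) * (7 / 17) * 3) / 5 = 2709 / 170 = 15.94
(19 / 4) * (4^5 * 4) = 19456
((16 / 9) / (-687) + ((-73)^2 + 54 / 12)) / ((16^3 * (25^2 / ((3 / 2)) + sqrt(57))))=41221268125 / 13186069327872 - 65954029 * sqrt(57) / 8790712885248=0.00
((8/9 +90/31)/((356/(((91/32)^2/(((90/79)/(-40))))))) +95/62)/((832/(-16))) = 170748391/5949904896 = 0.03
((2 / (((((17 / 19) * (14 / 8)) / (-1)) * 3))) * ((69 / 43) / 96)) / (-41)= 437 / 2517564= 0.00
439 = 439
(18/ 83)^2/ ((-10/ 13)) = -2106/ 34445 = -0.06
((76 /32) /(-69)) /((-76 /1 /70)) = 35 /1104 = 0.03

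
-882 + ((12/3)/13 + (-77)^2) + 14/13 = 65629/13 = 5048.38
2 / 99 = 0.02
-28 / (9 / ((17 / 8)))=-119 / 18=-6.61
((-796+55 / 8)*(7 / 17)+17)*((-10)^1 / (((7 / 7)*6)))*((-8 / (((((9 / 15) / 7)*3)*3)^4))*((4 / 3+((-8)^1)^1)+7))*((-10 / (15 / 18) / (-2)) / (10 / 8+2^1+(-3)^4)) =-2513786975000 / 9133876467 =-275.22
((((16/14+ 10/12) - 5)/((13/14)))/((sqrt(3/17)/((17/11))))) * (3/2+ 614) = -2657729 * sqrt(51)/2574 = -7373.73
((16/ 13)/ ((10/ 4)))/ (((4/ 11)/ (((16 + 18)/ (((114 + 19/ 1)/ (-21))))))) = -8976/ 1235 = -7.27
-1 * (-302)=302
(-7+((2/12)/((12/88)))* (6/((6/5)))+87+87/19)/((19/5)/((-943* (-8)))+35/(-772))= -112897619680/55811493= -2022.84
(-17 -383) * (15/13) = -6000/13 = -461.54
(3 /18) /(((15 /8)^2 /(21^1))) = 224 /225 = 1.00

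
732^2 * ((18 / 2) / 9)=535824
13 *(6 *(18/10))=140.40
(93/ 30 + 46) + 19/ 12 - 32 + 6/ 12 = 19.18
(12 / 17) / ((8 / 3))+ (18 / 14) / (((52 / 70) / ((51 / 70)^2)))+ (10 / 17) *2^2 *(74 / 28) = 3206213 / 433160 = 7.40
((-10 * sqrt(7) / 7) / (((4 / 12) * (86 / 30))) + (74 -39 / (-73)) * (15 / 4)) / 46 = 81615 / 13432 -225 * sqrt(7) / 6923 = 5.99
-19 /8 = -2.38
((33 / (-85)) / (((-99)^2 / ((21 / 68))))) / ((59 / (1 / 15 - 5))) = 0.00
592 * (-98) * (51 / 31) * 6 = -17752896 / 31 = -572674.06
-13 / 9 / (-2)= 13 / 18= 0.72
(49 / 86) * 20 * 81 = 39690 / 43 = 923.02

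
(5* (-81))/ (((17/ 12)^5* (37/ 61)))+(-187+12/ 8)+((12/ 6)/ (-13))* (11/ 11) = -413417298903/ 1365902434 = -302.67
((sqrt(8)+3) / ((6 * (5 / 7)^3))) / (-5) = -343 / 1250-343 * sqrt(2) / 1875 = -0.53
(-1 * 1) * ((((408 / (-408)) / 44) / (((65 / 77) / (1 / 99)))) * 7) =49 / 25740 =0.00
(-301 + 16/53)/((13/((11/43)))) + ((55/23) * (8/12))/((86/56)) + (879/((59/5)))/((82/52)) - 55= -62508296222/4945072197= -12.64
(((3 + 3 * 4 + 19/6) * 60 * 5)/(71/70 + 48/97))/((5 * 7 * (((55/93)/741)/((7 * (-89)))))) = -9078569676540/112717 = -80543038.55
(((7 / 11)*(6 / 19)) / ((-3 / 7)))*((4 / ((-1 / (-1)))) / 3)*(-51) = 6664 / 209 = 31.89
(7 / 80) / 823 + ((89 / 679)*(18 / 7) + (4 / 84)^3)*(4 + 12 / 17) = 1595410099723 / 1005468251760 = 1.59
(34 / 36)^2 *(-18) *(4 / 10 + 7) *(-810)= 96237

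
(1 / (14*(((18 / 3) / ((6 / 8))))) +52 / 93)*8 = 5917 / 1302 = 4.54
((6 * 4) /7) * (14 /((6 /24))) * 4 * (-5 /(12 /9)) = -2880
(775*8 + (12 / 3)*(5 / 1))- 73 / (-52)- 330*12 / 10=302921 / 52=5825.40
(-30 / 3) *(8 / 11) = -80 / 11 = -7.27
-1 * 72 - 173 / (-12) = -691 / 12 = -57.58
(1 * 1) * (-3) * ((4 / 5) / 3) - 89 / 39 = -601 / 195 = -3.08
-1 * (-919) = 919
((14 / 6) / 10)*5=7 / 6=1.17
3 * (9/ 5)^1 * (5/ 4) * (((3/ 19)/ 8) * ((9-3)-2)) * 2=81/ 76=1.07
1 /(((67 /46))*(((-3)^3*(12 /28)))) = -322 /5427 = -0.06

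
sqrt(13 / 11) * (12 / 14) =0.93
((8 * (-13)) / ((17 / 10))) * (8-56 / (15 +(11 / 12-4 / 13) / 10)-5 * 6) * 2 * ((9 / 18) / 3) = 125684000 / 239649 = 524.45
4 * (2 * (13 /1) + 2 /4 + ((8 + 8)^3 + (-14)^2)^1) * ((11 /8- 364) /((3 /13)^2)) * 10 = -2352474085 /2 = -1176237042.50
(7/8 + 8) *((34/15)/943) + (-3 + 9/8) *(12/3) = -423143/56580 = -7.48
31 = 31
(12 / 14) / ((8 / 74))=111 / 14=7.93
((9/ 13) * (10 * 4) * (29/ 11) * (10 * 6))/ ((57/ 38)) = 417600/ 143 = 2920.28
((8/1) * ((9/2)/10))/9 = 2/5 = 0.40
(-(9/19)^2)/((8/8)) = -81/361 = -0.22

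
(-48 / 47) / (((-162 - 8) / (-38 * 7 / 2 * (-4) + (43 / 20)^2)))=13701 / 4250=3.22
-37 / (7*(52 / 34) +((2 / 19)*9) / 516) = -1027786 / 297439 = -3.46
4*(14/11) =56/11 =5.09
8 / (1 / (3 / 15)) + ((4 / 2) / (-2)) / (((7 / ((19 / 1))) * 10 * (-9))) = 1.63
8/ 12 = 2/ 3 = 0.67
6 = 6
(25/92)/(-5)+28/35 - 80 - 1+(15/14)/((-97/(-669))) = -22758593/312340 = -72.86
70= 70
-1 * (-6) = 6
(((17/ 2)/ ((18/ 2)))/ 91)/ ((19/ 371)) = 901/ 4446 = 0.20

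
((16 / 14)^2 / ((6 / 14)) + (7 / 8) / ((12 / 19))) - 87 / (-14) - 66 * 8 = -115887 / 224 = -517.35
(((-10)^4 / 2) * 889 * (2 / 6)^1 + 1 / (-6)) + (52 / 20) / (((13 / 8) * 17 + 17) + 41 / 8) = 2948516439 / 1990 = 1481666.55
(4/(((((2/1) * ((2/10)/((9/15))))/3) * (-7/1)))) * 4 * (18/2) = -648/7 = -92.57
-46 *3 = -138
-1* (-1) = 1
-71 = -71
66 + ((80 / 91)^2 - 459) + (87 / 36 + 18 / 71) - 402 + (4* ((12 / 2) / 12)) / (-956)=-1334761278841 / 1686243468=-791.56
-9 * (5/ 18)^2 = -25/ 36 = -0.69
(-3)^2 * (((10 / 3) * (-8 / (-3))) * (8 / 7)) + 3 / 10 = 6421 / 70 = 91.73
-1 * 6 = -6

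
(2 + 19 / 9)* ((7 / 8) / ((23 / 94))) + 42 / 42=13001 / 828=15.70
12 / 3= 4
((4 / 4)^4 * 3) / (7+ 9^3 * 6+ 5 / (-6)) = 18 / 26281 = 0.00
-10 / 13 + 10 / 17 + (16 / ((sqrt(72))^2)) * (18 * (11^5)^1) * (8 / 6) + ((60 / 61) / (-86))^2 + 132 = 3918671950478128 / 4561525527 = 859070.49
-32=-32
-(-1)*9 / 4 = 9 / 4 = 2.25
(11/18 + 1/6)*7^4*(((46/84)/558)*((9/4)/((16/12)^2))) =55223/23808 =2.32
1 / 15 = 0.07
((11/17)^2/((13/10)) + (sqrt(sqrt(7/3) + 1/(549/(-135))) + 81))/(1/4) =329.82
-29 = -29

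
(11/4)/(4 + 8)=11/48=0.23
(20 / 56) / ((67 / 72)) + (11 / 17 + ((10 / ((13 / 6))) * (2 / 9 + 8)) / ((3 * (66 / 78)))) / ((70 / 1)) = 0.61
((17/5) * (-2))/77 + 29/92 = 8037/35420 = 0.23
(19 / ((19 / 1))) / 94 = 1 / 94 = 0.01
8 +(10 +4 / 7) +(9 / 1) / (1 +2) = 151 / 7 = 21.57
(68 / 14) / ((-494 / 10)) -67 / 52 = -9591 / 6916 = -1.39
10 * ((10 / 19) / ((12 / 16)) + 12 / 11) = 11240 / 627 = 17.93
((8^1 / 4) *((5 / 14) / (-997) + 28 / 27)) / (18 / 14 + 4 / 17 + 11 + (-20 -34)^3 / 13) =-86342269 / 503892615474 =-0.00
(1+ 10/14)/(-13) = -12/91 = -0.13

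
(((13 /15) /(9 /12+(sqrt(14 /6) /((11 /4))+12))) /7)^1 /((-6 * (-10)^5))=26741 /1649149250000- 143 * sqrt(21) /927646453125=0.00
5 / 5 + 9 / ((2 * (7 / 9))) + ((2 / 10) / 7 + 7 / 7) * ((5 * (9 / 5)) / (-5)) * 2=1079 / 350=3.08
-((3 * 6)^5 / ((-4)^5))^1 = 59049 / 32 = 1845.28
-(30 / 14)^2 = -225 / 49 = -4.59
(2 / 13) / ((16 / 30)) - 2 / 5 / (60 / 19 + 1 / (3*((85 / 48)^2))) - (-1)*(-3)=-16509073 / 5825196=-2.83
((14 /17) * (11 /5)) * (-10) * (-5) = 1540 /17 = 90.59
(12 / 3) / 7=4 / 7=0.57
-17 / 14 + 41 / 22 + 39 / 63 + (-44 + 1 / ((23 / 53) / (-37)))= -680024 / 5313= -127.99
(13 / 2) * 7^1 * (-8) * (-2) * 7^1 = 5096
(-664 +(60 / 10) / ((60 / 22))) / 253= -3309 / 1265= -2.62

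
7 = 7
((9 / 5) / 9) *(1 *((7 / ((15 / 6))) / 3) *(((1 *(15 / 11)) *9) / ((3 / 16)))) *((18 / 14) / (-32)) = -27 / 55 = -0.49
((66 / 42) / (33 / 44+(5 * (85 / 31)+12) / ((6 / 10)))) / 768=341 / 7266112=0.00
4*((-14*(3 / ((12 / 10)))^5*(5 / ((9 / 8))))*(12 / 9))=-32407.41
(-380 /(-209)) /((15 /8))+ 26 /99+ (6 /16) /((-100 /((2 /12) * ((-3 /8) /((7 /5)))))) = 2186537 /1774080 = 1.23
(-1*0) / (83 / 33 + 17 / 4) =0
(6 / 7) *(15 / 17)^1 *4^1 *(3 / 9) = 120 / 119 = 1.01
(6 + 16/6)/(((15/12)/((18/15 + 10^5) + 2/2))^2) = 104004576050336/1875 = 55469107226.85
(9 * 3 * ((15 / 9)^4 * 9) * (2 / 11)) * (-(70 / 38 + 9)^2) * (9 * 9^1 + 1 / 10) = -12905848500 / 3971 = -3250024.80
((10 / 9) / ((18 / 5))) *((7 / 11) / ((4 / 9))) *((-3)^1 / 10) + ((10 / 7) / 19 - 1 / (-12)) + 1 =36023 / 35112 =1.03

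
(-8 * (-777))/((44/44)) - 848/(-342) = 1063360/171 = 6218.48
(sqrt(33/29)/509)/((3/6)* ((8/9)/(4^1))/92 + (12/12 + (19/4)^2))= 3312* sqrt(957)/1151992723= 0.00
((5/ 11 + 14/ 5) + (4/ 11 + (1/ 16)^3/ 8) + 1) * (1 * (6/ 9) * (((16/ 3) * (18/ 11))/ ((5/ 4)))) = 21.50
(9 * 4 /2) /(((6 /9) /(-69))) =-1863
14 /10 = 7 /5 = 1.40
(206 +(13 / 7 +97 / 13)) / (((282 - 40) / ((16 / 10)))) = 78376 / 55055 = 1.42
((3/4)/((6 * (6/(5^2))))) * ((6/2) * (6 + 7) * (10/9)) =22.57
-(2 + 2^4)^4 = -104976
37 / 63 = 0.59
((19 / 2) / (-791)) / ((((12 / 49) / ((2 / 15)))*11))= -133 / 223740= -0.00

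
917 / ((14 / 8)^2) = 299.43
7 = 7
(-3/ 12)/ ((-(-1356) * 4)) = -1/ 21696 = -0.00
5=5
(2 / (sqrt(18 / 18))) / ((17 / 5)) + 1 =1.59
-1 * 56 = -56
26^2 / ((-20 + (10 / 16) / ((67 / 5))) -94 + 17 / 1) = -362336 / 51967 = -6.97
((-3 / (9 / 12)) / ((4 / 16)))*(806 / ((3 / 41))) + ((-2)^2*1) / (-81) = -14275876 / 81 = -176245.38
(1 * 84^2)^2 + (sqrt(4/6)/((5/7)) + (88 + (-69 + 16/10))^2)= 7 * sqrt(6)/15 + 1244689009/25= 49787561.50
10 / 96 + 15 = 15.10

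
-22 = -22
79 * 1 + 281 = 360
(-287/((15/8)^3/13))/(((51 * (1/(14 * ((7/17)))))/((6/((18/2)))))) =-374413312/8778375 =-42.65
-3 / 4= -0.75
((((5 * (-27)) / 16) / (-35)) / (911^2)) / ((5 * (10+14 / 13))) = 39 / 7436092160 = 0.00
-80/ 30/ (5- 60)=8/ 165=0.05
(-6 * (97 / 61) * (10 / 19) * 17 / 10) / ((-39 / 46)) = 151708 / 15067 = 10.07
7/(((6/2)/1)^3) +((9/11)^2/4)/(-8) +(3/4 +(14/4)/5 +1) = 1405249/522720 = 2.69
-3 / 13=-0.23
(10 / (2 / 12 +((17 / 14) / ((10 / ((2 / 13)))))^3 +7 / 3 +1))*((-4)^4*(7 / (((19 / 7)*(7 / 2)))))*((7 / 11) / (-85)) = -37811178496000 / 9371049626389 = -4.03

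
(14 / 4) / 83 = 7 / 166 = 0.04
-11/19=-0.58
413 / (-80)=-413 / 80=-5.16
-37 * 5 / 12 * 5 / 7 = -925 / 84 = -11.01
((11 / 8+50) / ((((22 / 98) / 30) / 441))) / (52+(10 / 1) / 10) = 133219485 / 2332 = 57126.71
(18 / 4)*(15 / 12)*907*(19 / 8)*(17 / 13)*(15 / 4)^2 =2966230125 / 13312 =222823.78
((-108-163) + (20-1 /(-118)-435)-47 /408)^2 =272776967753521 /579461184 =470742.43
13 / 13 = 1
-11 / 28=-0.39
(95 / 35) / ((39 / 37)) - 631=-171560 / 273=-628.42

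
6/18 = 0.33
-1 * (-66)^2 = -4356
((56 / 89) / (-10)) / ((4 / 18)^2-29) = 0.00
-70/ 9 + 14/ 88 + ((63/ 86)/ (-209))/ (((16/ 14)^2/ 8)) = -898849/ 117648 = -7.64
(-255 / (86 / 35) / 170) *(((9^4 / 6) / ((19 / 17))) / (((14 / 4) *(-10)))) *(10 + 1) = 1226907 / 6536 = 187.72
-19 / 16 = -1.19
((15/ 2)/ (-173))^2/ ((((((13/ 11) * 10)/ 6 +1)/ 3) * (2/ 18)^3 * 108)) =601425/ 46928672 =0.01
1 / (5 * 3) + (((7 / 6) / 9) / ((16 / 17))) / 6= 2323 / 25920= 0.09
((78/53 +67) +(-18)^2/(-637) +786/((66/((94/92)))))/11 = 1368883983/187913726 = 7.28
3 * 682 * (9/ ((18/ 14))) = 14322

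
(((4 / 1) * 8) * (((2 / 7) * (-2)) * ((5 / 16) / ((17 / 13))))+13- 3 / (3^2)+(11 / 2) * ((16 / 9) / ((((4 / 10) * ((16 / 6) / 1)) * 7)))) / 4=2.40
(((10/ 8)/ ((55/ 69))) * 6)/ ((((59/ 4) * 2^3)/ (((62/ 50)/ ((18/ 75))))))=2139/ 5192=0.41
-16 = -16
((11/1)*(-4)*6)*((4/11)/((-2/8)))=384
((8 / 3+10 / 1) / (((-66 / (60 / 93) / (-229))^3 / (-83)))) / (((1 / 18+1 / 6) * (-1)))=53067.97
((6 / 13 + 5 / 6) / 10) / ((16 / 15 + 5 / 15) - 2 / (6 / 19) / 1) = -101 / 3848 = -0.03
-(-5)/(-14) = -5/14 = -0.36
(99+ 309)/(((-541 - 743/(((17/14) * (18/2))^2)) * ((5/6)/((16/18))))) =-0.80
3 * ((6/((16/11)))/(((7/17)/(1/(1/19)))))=31977/56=571.02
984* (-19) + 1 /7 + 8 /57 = -7459591 /399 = -18695.72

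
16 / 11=1.45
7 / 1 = 7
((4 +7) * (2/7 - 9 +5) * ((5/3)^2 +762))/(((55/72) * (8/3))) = -536874/35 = -15339.26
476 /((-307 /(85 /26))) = -20230 /3991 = -5.07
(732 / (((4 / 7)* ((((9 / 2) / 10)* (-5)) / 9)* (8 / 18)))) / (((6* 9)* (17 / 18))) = -3843 / 17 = -226.06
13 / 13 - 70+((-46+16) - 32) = -131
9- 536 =-527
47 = 47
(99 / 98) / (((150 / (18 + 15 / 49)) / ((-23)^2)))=65.22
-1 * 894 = -894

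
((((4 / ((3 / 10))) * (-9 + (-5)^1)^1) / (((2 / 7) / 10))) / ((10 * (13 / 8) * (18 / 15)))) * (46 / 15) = -360640 / 351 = -1027.46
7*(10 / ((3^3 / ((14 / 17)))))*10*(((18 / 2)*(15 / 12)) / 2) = 6125 / 51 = 120.10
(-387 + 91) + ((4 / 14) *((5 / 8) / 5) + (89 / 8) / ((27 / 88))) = -196337 / 756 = -259.71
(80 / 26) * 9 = 360 / 13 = 27.69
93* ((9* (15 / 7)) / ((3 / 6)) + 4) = 27714 / 7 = 3959.14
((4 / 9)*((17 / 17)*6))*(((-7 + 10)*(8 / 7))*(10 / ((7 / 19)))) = 12160 / 49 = 248.16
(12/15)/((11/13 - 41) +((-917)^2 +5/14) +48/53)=38584/40554200755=0.00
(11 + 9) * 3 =60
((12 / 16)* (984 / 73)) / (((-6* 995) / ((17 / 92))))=-2091 / 6682420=-0.00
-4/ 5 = -0.80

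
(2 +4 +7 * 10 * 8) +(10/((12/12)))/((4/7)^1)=1167/2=583.50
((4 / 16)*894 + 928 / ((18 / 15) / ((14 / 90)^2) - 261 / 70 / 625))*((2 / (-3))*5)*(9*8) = -294255833240 / 5061891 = -58131.60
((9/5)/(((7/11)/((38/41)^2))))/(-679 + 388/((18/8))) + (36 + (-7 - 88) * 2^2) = -92271981764/268228765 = -344.00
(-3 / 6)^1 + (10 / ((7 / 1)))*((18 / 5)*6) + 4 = 481 / 14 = 34.36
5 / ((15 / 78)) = 26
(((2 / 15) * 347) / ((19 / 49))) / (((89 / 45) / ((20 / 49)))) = 24.62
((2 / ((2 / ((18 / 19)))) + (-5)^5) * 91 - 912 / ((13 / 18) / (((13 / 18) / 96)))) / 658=-10803335 / 25004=-432.06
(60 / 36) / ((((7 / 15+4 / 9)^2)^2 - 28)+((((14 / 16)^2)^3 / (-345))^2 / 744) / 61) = -3758511094016193331200000 / 61588981211755473075001573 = -0.06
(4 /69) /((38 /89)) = 178 /1311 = 0.14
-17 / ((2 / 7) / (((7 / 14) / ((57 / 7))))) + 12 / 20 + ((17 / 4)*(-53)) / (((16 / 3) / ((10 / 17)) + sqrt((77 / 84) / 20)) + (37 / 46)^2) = -177723277734421 / 6769426800615 + 3782051115*sqrt(165) / 95009498956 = -25.74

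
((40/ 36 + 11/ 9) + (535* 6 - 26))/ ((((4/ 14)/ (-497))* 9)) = -33255761/ 54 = -615847.43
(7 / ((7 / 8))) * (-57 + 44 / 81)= -36584 / 81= -451.65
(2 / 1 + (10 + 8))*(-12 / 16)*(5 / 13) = -75 / 13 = -5.77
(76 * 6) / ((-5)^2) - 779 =-19019 / 25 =-760.76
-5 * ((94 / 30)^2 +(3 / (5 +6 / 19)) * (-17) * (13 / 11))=7.60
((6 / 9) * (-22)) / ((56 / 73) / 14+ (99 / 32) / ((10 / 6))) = -7.67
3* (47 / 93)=1.52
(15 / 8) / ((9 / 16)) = 10 / 3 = 3.33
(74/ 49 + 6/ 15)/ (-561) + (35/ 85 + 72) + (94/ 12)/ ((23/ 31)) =82.97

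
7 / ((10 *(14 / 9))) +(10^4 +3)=200069 / 20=10003.45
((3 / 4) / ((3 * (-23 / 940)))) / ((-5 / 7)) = 329 / 23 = 14.30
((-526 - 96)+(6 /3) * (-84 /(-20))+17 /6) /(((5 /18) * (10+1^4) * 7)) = -54969 /1925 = -28.56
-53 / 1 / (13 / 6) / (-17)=318 / 221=1.44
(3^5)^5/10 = 847288609443/10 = 84728860944.30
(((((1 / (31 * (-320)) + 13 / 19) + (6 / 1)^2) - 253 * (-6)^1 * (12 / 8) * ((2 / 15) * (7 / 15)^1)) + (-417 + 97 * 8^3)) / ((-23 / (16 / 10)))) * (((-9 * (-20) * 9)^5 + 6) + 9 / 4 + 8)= -415767190242932127918740781 / 10837600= -38363400590807201586.95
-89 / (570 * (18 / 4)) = -89 / 2565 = -0.03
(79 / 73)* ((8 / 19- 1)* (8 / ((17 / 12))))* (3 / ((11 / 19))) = -22752 / 1241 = -18.33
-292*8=-2336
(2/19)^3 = 8/6859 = 0.00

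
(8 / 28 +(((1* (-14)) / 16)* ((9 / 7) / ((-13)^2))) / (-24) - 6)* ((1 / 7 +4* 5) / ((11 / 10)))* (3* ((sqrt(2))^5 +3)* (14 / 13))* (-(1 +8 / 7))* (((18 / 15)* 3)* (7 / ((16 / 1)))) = 6737647635 / 1968512 +2245882545* sqrt(2) / 492128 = 9876.64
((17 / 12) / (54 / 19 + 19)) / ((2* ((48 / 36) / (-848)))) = -17119 / 830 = -20.63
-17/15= -1.13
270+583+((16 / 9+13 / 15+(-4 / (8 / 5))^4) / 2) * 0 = 853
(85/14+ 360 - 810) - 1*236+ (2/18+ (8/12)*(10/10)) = -85573/126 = -679.15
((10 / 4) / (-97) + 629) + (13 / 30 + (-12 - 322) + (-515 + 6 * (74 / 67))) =-20760949 / 97485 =-212.97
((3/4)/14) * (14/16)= 3/64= 0.05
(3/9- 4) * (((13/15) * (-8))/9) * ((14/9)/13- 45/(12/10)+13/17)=-6408908/61965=-103.43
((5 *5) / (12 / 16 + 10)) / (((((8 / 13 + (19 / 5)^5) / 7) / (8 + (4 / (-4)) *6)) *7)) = 8125000 / 1385214341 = 0.01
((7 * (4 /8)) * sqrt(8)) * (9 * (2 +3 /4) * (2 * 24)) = 8316 * sqrt(2) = 11760.60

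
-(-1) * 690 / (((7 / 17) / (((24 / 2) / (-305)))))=-28152 / 427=-65.93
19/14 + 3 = 61/14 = 4.36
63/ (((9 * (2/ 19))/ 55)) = 7315/ 2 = 3657.50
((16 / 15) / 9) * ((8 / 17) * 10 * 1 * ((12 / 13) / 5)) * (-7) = -7168 / 9945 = -0.72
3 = 3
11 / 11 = 1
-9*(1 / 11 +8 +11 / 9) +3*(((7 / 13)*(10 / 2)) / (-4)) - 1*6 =-52531 / 572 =-91.84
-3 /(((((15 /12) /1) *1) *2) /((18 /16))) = -27 /20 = -1.35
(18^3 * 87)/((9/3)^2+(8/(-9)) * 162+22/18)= -1141614/301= -3792.74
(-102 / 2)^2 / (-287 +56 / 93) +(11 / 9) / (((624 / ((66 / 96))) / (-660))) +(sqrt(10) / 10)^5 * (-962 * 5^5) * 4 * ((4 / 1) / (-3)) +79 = 13767436811 / 199442880 +48100 * sqrt(10) / 3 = 50770.88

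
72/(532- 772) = -3/10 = -0.30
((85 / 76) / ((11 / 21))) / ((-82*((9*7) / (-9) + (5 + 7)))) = -357 / 68552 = -0.01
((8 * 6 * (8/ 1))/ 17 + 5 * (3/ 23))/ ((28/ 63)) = 81783/ 1564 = 52.29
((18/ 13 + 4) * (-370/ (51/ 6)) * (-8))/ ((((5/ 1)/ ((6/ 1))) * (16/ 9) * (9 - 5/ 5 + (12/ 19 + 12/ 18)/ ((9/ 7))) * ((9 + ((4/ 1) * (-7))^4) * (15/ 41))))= 196111692/ 313928470115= 0.00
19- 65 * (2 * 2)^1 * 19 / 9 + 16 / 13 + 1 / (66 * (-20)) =-27215359 / 51480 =-528.66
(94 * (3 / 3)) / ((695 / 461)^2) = 19976974 / 483025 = 41.36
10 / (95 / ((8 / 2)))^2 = 32 / 1805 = 0.02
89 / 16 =5.56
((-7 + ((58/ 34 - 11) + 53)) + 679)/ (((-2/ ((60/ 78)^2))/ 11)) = -6691850/ 2873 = -2329.22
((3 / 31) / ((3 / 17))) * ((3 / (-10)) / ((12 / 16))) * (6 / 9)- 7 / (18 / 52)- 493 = -716149 / 1395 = -513.37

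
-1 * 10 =-10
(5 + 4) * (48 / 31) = 432 / 31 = 13.94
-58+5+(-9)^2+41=69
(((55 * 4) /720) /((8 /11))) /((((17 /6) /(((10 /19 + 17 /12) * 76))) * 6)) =53603 /14688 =3.65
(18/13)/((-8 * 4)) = -9/208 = -0.04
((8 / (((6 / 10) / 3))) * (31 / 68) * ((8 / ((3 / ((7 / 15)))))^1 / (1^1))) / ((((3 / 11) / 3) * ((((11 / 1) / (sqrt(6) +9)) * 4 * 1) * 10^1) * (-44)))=-217 / 1870 -217 * sqrt(6) / 16830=-0.15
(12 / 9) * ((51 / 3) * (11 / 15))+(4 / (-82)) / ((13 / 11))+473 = 489.58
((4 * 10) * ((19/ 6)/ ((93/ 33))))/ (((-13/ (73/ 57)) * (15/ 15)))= -16060/ 3627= -4.43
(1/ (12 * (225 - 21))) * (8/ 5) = 1/ 1530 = 0.00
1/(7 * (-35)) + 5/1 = 1224/245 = 5.00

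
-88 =-88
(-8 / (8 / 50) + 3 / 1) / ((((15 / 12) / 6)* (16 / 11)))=-155.10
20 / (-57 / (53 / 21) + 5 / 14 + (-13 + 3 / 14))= -742 / 1299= -0.57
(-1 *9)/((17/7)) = -63/17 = -3.71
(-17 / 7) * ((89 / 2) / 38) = -1513 / 532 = -2.84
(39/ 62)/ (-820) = -39/ 50840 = -0.00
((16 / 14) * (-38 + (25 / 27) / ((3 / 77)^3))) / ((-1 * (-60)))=22771246 / 76545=297.49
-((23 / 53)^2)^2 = -279841 / 7890481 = -0.04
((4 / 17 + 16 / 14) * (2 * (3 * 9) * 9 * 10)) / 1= 797040 / 119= 6697.82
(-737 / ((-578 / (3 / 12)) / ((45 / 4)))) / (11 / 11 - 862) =-11055 / 2654176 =-0.00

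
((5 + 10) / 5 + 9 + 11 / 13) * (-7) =-1169 / 13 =-89.92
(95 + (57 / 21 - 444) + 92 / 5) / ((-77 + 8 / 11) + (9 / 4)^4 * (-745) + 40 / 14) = 1700864 / 99426035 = 0.02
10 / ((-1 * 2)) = -5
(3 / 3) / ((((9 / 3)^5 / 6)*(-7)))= -2 / 567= -0.00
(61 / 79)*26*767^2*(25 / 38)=11662829425 / 1501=7770039.59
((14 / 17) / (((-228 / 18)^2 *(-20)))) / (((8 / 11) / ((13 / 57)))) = -0.00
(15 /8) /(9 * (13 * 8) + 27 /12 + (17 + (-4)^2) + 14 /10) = 75 /38906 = 0.00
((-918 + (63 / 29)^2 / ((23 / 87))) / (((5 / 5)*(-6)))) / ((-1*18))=-22237 / 2668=-8.33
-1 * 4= -4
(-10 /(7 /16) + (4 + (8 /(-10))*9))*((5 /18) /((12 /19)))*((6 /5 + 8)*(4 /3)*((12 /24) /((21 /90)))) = -132848 /441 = -301.24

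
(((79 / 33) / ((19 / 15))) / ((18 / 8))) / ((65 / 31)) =9796 / 24453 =0.40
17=17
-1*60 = -60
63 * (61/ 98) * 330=90585/ 7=12940.71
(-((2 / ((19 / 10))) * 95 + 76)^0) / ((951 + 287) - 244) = -1 / 994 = -0.00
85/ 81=1.05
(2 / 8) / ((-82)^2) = 1 / 26896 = 0.00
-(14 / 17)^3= -2744 / 4913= -0.56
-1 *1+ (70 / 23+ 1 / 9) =446 / 207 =2.15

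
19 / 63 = 0.30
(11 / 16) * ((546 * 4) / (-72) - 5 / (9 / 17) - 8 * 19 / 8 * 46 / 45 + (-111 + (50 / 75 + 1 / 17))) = -29711 / 255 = -116.51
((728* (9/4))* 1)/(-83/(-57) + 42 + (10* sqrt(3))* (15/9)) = 231267582/3428029 - 88697700* sqrt(3)/3428029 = 22.65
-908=-908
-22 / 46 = -11 / 23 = -0.48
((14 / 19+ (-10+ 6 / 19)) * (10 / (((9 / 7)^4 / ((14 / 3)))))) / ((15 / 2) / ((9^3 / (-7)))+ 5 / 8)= -18286016 / 66177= -276.32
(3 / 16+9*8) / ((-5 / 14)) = -1617 / 8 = -202.12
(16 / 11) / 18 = 8 / 99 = 0.08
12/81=4/27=0.15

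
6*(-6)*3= -108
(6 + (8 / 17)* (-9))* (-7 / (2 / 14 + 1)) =-735 / 68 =-10.81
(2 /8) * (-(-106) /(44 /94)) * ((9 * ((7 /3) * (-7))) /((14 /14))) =-366177 /44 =-8322.20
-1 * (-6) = 6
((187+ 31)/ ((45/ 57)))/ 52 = 2071/ 390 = 5.31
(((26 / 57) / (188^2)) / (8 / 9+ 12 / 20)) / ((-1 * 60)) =-13 / 89985824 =-0.00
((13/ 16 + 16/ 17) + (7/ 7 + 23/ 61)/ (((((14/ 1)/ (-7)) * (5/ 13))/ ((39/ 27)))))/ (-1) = 207097/ 248880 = 0.83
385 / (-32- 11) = -385 / 43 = -8.95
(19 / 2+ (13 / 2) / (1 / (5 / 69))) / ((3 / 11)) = 7568 / 207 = 36.56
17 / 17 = 1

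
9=9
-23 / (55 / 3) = -1.25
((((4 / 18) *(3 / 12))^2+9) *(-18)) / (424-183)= -2917 / 4338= -0.67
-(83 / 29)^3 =-571787 / 24389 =-23.44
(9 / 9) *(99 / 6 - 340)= -647 / 2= -323.50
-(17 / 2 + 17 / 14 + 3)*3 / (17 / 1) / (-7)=267 / 833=0.32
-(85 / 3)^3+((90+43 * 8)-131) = -605944 / 27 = -22442.37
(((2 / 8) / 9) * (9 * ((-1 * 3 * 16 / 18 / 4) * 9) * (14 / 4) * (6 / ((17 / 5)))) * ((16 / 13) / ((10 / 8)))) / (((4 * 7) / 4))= -288 / 221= -1.30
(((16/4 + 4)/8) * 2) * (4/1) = 8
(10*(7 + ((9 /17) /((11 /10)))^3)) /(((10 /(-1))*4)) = -46503421 /26156812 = -1.78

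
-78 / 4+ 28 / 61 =-2323 / 122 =-19.04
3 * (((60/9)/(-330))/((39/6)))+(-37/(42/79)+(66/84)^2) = -5800721/84084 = -68.99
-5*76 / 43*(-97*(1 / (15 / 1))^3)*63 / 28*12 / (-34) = -3686 / 18275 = -0.20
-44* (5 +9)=-616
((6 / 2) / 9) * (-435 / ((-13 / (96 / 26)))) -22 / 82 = 283501 / 6929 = 40.92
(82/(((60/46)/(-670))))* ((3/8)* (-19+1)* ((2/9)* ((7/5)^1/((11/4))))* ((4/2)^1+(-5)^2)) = 47764836/55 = 868451.56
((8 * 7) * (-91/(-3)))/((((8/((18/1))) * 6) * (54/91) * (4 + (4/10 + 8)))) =289835/3348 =86.57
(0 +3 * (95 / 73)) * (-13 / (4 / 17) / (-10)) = 12597 / 584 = 21.57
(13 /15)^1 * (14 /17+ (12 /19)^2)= 97526 /92055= 1.06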